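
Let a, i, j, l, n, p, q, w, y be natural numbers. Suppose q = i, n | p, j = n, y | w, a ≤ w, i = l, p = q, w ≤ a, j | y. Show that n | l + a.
q = i and i = l, so q = l. p = q and n | p, so n | q. Since q = l, n | l. j = n and j | y, so n | y. From w ≤ a and a ≤ w, w = a. Since y | w, y | a. From n | y, n | a. n | l, so n | l + a.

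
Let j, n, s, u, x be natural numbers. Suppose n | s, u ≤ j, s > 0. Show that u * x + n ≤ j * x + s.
Since u ≤ j, u * x ≤ j * x. n | s and s > 0, therefore n ≤ s. u * x ≤ j * x, so u * x + n ≤ j * x + s.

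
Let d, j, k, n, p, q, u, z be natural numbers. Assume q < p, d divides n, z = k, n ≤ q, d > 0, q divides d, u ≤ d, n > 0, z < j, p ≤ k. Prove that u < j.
Because d divides n and n > 0, d ≤ n. n ≤ q, so d ≤ q. q divides d and d > 0, therefore q ≤ d. d ≤ q, so d = q. u ≤ d, so u ≤ q. q < p and p ≤ k, so q < k. u ≤ q, so u < k. From z = k and z < j, k < j. Because u < k, u < j.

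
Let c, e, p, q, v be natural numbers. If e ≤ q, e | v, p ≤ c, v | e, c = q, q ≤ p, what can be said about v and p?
v ≤ p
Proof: c = q and p ≤ c, hence p ≤ q. q ≤ p, so q = p. From e | v and v | e, e = v. e ≤ q, so v ≤ q. Since q = p, v ≤ p.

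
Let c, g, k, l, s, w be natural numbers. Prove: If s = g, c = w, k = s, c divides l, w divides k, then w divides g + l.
k = s and w divides k, thus w divides s. s = g, so w divides g. c = w and c divides l, hence w divides l. w divides g, so w divides g + l.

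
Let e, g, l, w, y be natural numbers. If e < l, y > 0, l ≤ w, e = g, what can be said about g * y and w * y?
g * y < w * y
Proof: e < l and l ≤ w, thus e < w. Since e = g, g < w. Since y > 0, g * y < w * y.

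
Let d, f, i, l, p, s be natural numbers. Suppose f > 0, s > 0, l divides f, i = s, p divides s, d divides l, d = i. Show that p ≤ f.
Since p divides s and s > 0, p ≤ s. d = i and d divides l, hence i divides l. Since l divides f, i divides f. i = s, so s divides f. Since f > 0, s ≤ f. p ≤ s, so p ≤ f.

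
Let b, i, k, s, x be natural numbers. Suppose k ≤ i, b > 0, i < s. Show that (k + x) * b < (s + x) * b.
Since k ≤ i and i < s, k < s. Then k + x < s + x. Combined with b > 0, by multiplying by a positive, (k + x) * b < (s + x) * b.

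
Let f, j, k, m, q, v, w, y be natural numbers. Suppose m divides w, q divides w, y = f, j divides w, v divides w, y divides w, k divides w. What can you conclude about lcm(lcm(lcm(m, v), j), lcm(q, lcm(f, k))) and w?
lcm(lcm(lcm(m, v), j), lcm(q, lcm(f, k))) divides w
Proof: m divides w and v divides w, so lcm(m, v) divides w. j divides w, so lcm(lcm(m, v), j) divides w. y = f and y divides w, so f divides w. k divides w, so lcm(f, k) divides w. q divides w, so lcm(q, lcm(f, k)) divides w. lcm(lcm(m, v), j) divides w, so lcm(lcm(lcm(m, v), j), lcm(q, lcm(f, k))) divides w.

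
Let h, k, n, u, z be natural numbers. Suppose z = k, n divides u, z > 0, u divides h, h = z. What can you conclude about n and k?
n ≤ k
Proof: Since n divides u and u divides h, n divides h. From h = z, n divides z. Since z > 0, n ≤ z. z = k, so n ≤ k.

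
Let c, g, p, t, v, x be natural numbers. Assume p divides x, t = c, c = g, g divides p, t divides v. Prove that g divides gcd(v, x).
From t = c and c = g, t = g. Since t divides v, g divides v. From g divides p and p divides x, g divides x. g divides v, so g divides gcd(v, x).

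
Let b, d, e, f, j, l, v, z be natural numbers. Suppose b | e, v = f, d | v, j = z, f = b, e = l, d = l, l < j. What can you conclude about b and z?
b < z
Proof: v = f and f = b, thus v = b. d | v, so d | b. Since d = l, l | b. From e = l and b | e, b | l. l | b, so l = b. Since l < j, b < j. Since j = z, b < z.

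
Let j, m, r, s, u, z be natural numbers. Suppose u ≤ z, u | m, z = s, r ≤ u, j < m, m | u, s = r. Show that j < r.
Since m | u and u | m, m = u. z = s and s = r, thus z = r. Since u ≤ z, u ≤ r. Since r ≤ u, u = r. Since m = u, m = r. Since j < m, j < r.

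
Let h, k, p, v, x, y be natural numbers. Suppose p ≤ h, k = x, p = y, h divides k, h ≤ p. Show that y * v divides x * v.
h ≤ p and p ≤ h, hence h = p. p = y, so h = y. h divides k, so y divides k. Since k = x, y divides x. Then y * v divides x * v.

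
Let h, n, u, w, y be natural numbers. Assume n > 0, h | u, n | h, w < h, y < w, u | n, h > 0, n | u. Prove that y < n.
u | n and n | u, therefore u = n. Since h | u, h | n. From n > 0, h ≤ n. n | h and h > 0, so n ≤ h. h ≤ n, so h = n. From y < w and w < h, y < h. h = n, so y < n.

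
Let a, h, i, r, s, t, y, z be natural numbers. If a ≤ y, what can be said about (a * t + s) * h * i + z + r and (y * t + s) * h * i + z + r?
(a * t + s) * h * i + z + r ≤ (y * t + s) * h * i + z + r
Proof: a ≤ y. By multiplying by a non-negative, a * t ≤ y * t. Then a * t + s ≤ y * t + s. By multiplying by a non-negative, (a * t + s) * h ≤ (y * t + s) * h. By multiplying by a non-negative, (a * t + s) * h * i ≤ (y * t + s) * h * i. Then (a * t + s) * h * i + z ≤ (y * t + s) * h * i + z. Then (a * t + s) * h * i + z + r ≤ (y * t + s) * h * i + z + r.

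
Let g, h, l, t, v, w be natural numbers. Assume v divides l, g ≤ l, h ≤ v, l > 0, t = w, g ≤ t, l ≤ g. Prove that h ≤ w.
Because v divides l and l > 0, v ≤ l. Since h ≤ v, h ≤ l. Because g ≤ l and l ≤ g, g = l. t = w and g ≤ t, thus g ≤ w. Since g = l, l ≤ w. Since h ≤ l, h ≤ w.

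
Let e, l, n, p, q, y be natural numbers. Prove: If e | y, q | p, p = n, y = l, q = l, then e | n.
y = l and e | y, therefore e | l. q = l and q | p, therefore l | p. Since p = n, l | n. Since e | l, e | n.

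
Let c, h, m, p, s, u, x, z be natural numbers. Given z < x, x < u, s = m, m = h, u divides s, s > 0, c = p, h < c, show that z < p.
Since z < x and x < u, z < u. From s = m and m = h, s = h. u divides s and s > 0, thus u ≤ s. Since s = h, u ≤ h. c = p and h < c, thus h < p. u ≤ h, so u < p. z < u, so z < p.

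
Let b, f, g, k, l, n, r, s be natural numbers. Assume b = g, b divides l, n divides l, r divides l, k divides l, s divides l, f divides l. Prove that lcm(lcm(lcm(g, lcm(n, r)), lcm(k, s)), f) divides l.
Because b = g and b divides l, g divides l. Since n divides l and r divides l, lcm(n, r) divides l. Since g divides l, lcm(g, lcm(n, r)) divides l. k divides l and s divides l, hence lcm(k, s) divides l. Since lcm(g, lcm(n, r)) divides l, lcm(lcm(g, lcm(n, r)), lcm(k, s)) divides l. f divides l, so lcm(lcm(lcm(g, lcm(n, r)), lcm(k, s)), f) divides l.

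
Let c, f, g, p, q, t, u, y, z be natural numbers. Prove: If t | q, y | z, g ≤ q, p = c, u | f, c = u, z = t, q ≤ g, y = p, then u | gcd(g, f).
p = c and c = u, therefore p = u. Since z = t and y | z, y | t. Since y = p, p | t. p = u, so u | t. q ≤ g and g ≤ q, thus q = g. t | q, so t | g. Since u | t, u | g. Since u | f, u | gcd(g, f).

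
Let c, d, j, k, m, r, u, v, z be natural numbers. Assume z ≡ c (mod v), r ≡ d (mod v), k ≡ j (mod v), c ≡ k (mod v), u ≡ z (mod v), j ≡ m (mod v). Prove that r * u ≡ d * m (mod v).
u ≡ z (mod v) and z ≡ c (mod v), therefore u ≡ c (mod v). Since c ≡ k (mod v), u ≡ k (mod v). Since k ≡ j (mod v), u ≡ j (mod v). Since j ≡ m (mod v), u ≡ m (mod v). From r ≡ d (mod v), r * u ≡ d * m (mod v).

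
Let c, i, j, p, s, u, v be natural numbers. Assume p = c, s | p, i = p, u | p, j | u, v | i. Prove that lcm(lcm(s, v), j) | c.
i = p and v | i, therefore v | p. From s | p, lcm(s, v) | p. j | u and u | p, thus j | p. lcm(s, v) | p, so lcm(lcm(s, v), j) | p. Because p = c, lcm(lcm(s, v), j) | c.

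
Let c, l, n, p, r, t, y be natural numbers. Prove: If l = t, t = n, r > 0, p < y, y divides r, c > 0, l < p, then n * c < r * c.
Because l = t and t = n, l = n. From l < p and p < y, l < y. y divides r and r > 0, so y ≤ r. Since l < y, l < r. l = n, so n < r. Since c > 0, by multiplying by a positive, n * c < r * c.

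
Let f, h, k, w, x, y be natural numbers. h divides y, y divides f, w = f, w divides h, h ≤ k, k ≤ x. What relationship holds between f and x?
f ≤ x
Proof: Because h divides y and y divides f, h divides f. Since w = f and w divides h, f divides h. h divides f, so h = f. h ≤ k and k ≤ x, hence h ≤ x. h = f, so f ≤ x.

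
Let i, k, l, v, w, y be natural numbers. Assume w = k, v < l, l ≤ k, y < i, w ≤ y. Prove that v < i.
From v < l and l ≤ k, v < k. w ≤ y and y < i, thus w < i. Since w = k, k < i. v < k, so v < i.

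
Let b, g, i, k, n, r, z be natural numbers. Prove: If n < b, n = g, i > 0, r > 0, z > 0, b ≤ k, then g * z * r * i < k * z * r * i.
n < b and b ≤ k, so n < k. n = g, so g < k. Since z > 0, g * z < k * z. r > 0, so g * z * r < k * z * r. Since i > 0, g * z * r * i < k * z * r * i.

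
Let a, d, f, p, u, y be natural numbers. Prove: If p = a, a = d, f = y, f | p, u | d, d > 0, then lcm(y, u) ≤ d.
p = a and a = d, so p = d. f = y and f | p, so y | p. From p = d, y | d. u | d, so lcm(y, u) | d. Because d > 0, lcm(y, u) ≤ d.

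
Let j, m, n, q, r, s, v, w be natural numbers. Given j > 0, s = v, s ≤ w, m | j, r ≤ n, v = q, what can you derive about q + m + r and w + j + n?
q + m + r ≤ w + j + n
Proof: s = v and s ≤ w, hence v ≤ w. v = q, so q ≤ w. m | j and j > 0, so m ≤ j. r ≤ n, so m + r ≤ j + n. Since q ≤ w, q + m + r ≤ w + j + n.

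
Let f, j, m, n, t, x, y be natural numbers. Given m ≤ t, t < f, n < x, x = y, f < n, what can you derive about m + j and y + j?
m + j < y + j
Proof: t < f and f < n, thus t < n. n < x, so t < x. Since m ≤ t, m < x. x = y, so m < y. Then m + j < y + j.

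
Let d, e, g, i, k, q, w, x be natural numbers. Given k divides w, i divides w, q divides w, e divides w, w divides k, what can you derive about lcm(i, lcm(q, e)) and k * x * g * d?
lcm(i, lcm(q, e)) divides k * x * g * d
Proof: w divides k and k divides w, therefore w = k. Since q divides w and e divides w, lcm(q, e) divides w. i divides w, so lcm(i, lcm(q, e)) divides w. w = k, so lcm(i, lcm(q, e)) divides k. Then lcm(i, lcm(q, e)) divides k * x. Then lcm(i, lcm(q, e)) divides k * x * g. Then lcm(i, lcm(q, e)) divides k * x * g * d.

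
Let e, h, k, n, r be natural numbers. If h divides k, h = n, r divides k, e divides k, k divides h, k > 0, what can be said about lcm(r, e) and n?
lcm(r, e) ≤ n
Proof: Because k divides h and h divides k, k = h. Since h = n, k = n. Because r divides k and e divides k, lcm(r, e) divides k. k > 0, so lcm(r, e) ≤ k. Since k = n, lcm(r, e) ≤ n.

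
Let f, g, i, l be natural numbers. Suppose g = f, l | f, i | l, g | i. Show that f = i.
g = f and g | i, therefore f | i. i | l and l | f, thus i | f. From f | i, f = i.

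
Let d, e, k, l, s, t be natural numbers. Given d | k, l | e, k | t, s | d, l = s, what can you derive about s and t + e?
s | t + e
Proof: From s | d and d | k, s | k. From k | t, s | t. l = s and l | e, hence s | e. Since s | t, s | t + e.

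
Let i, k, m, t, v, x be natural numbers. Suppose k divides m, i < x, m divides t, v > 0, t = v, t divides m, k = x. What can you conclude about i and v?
i < v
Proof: Since m divides t and t divides m, m = t. t = v, so m = v. k = x and k divides m, hence x divides m. m = v, so x divides v. Since v > 0, x ≤ v. i < x, so i < v.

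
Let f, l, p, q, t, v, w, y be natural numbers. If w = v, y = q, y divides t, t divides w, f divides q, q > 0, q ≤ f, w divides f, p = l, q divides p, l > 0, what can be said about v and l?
v ≤ l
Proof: Because y divides t and t divides w, y divides w. y = q, so q divides w. Because f divides q and q > 0, f ≤ q. Since q ≤ f, f = q. w divides f, so w divides q. Since q divides w, q = w. p = l and q divides p, therefore q divides l. l > 0, so q ≤ l. Since q = w, w ≤ l. Since w = v, v ≤ l.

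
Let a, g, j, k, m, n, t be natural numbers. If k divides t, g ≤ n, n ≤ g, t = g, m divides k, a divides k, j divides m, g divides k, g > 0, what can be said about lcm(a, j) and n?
lcm(a, j) ≤ n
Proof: Since g ≤ n and n ≤ g, g = n. t = g and k divides t, therefore k divides g. Since g divides k, k = g. j divides m and m divides k, so j divides k. Because a divides k, lcm(a, j) divides k. k = g, so lcm(a, j) divides g. Since g > 0, lcm(a, j) ≤ g. g = n, so lcm(a, j) ≤ n.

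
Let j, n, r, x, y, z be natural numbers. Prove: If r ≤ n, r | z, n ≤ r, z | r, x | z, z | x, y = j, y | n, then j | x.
Because n ≤ r and r ≤ n, n = r. r | z and z | r, so r = z. Since n = r, n = z. z | x and x | z, thus z = x. Since n = z, n = x. y | n, so y | x. Because y = j, j | x.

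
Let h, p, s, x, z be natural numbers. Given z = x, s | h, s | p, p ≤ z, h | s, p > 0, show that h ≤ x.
s | h and h | s, hence s = h. s | p and p > 0, so s ≤ p. From z = x and p ≤ z, p ≤ x. From s ≤ p, s ≤ x. s = h, so h ≤ x.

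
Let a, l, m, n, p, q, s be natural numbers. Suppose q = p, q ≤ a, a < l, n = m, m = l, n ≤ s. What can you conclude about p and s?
p < s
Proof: From q ≤ a and a < l, q < l. Since q = p, p < l. n = m and m = l, thus n = l. Since n ≤ s, l ≤ s. p < l, so p < s.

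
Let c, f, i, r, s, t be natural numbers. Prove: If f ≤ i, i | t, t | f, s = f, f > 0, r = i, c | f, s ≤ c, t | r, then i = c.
Since r = i and t | r, t | i. Since i | t, t = i. t | f, so i | f. f > 0, so i ≤ f. Since f ≤ i, i = f. s = f and s ≤ c, hence f ≤ c. From c | f and f > 0, c ≤ f. f ≤ c, so f = c. i = f, so i = c.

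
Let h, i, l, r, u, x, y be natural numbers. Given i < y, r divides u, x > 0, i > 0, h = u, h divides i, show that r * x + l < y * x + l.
From h = u and h divides i, u divides i. Since r divides u, r divides i. i > 0, so r ≤ i. i < y, so r < y. Combined with x > 0, by multiplying by a positive, r * x < y * x. Then r * x + l < y * x + l.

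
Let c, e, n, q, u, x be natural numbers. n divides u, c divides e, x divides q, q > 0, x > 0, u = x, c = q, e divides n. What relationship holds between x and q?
x = q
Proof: Because x divides q and q > 0, x ≤ q. Because c divides e and e divides n, c divides n. n divides u, so c divides u. c = q, so q divides u. From u = x, q divides x. x > 0, so q ≤ x. x ≤ q, so x = q.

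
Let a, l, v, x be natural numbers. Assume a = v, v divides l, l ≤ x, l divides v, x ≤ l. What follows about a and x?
a = x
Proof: Since v divides l and l divides v, v = l. Since a = v, a = l. From l ≤ x and x ≤ l, l = x. Since a = l, a = x.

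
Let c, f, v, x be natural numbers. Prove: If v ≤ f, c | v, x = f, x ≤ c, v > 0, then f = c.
x = f and x ≤ c, therefore f ≤ c. c | v and v > 0, so c ≤ v. Since v ≤ f, c ≤ f. f ≤ c, so f = c.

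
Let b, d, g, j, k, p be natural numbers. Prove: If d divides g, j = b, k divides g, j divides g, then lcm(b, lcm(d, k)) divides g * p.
j = b and j divides g, so b divides g. d divides g and k divides g, therefore lcm(d, k) divides g. b divides g, so lcm(b, lcm(d, k)) divides g. Then lcm(b, lcm(d, k)) divides g * p.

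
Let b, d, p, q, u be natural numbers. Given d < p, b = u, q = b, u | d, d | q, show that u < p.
Because q = b and d | q, d | b. Since b = u, d | u. Since u | d, d = u. Since d < p, u < p.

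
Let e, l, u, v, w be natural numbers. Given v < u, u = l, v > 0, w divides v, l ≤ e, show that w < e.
From w divides v and v > 0, w ≤ v. Because u = l and v < u, v < l. l ≤ e, so v < e. w ≤ v, so w < e.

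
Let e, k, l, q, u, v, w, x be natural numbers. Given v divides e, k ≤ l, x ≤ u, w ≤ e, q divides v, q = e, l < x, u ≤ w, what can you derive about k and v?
k < v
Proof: x ≤ u and u ≤ w, hence x ≤ w. Because l < x, l < w. Since k ≤ l, k < w. q = e and q divides v, thus e divides v. Since v divides e, e = v. Since w ≤ e, w ≤ v. Since k < w, k < v.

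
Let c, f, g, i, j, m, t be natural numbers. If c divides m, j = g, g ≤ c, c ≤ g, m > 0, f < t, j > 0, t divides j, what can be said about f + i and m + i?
f + i < m + i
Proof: Because t divides j and j > 0, t ≤ j. j = g, so t ≤ g. Since f < t, f < g. From c ≤ g and g ≤ c, c = g. From c divides m, g divides m. Since m > 0, g ≤ m. Since f < g, f < m. Then f + i < m + i.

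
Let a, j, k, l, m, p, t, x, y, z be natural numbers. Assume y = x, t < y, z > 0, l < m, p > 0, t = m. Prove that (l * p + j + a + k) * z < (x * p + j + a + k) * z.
From y = x and t < y, t < x. Because t = m, m < x. Since l < m, l < x. Since p > 0, l * p < x * p. Then l * p + j < x * p + j. Then l * p + j + a < x * p + j + a. Then l * p + j + a + k < x * p + j + a + k. z > 0, so (l * p + j + a + k) * z < (x * p + j + a + k) * z.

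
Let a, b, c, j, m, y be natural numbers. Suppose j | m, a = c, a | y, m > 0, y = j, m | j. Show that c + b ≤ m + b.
j | m and m | j, hence j = m. Since y = j, y = m. From a | y, a | m. a = c, so c | m. Since m > 0, c ≤ m. Then c + b ≤ m + b.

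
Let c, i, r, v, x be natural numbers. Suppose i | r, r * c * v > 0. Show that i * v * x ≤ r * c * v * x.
i | r, thus i | r * c. Then i * v | r * c * v. r * c * v > 0, so i * v ≤ r * c * v. Then i * v * x ≤ r * c * v * x.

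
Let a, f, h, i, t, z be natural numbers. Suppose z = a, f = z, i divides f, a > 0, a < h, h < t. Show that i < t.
f = z and i divides f, so i divides z. Since z = a, i divides a. Since a > 0, i ≤ a. a < h and h < t, therefore a < t. Since i ≤ a, i < t.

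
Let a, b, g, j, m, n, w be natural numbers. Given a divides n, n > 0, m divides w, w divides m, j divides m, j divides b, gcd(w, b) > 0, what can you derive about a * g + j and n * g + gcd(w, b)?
a * g + j ≤ n * g + gcd(w, b)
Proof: a divides n and n > 0, so a ≤ n. By multiplying by a non-negative, a * g ≤ n * g. Because m divides w and w divides m, m = w. j divides m, so j divides w. Since j divides b, j divides gcd(w, b). Since gcd(w, b) > 0, j ≤ gcd(w, b). Since a * g ≤ n * g, a * g + j ≤ n * g + gcd(w, b).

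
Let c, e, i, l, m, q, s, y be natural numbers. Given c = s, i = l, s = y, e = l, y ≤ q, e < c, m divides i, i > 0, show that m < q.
From m divides i and i > 0, m ≤ i. i = l, so m ≤ l. From c = s and s = y, c = y. e = l and e < c, hence l < c. Since c = y, l < y. Since y ≤ q, l < q. m ≤ l, so m < q.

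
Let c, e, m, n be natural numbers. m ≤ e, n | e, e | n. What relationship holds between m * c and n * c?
m * c ≤ n * c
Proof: Because e | n and n | e, e = n. m ≤ e, so m ≤ n. Then m * c ≤ n * c.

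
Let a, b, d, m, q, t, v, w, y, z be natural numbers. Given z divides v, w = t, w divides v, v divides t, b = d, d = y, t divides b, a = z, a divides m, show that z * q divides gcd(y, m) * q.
w = t and w divides v, so t divides v. Since v divides t, t = v. From b = d and d = y, b = y. Since t divides b, t divides y. t = v, so v divides y. z divides v, so z divides y. From a = z and a divides m, z divides m. z divides y, so z divides gcd(y, m). Then z * q divides gcd(y, m) * q.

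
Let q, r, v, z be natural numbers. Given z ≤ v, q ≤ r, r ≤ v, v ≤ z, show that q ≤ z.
From v ≤ z and z ≤ v, v = z. q ≤ r and r ≤ v, so q ≤ v. From v = z, q ≤ z.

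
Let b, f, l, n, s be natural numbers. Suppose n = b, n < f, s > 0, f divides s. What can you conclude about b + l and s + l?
b + l < s + l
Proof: Since f divides s and s > 0, f ≤ s. Because n < f, n < s. Since n = b, b < s. Then b + l < s + l.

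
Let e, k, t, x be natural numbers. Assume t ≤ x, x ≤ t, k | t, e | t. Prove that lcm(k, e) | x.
t ≤ x and x ≤ t, therefore t = x. k | t and e | t, hence lcm(k, e) | t. Since t = x, lcm(k, e) | x.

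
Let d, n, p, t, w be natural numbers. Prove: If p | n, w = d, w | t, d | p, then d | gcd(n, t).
d | p and p | n, thus d | n. Since w = d and w | t, d | t. Since d | n, d | gcd(n, t).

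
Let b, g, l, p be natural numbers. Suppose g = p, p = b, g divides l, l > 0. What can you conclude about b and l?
b ≤ l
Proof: Because g = p and p = b, g = b. g divides l and l > 0, so g ≤ l. g = b, so b ≤ l.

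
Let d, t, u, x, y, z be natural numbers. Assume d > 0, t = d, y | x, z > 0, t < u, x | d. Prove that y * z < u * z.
Since y | x and x | d, y | d. Because d > 0, y ≤ d. t = d and t < u, therefore d < u. Since y ≤ d, y < u. z > 0, so y * z < u * z.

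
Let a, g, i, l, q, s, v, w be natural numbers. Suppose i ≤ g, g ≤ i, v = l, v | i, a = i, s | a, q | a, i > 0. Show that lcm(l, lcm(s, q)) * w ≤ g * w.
i ≤ g and g ≤ i, therefore i = g. Because v = l and v | i, l | i. Because s | a and q | a, lcm(s, q) | a. Because a = i, lcm(s, q) | i. l | i, so lcm(l, lcm(s, q)) | i. i > 0, so lcm(l, lcm(s, q)) ≤ i. Since i = g, lcm(l, lcm(s, q)) ≤ g. Then lcm(l, lcm(s, q)) * w ≤ g * w.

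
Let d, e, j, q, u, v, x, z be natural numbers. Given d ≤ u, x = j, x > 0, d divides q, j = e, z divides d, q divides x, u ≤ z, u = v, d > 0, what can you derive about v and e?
v ≤ e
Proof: x = j and j = e, therefore x = e. Because z divides d and d > 0, z ≤ d. From u ≤ z, u ≤ d. Since d ≤ u, d = u. d divides q and q divides x, hence d divides x. d = u, so u divides x. x > 0, so u ≤ x. Since u = v, v ≤ x. x = e, so v ≤ e.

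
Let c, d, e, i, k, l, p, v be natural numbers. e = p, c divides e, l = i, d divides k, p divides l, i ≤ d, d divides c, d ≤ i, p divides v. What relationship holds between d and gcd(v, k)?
d divides gcd(v, k)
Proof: i ≤ d and d ≤ i, thus i = d. l = i, so l = d. p divides l, so p divides d. From e = p and c divides e, c divides p. d divides c, so d divides p. p divides d, so p = d. Since p divides v, d divides v. Since d divides k, d divides gcd(v, k).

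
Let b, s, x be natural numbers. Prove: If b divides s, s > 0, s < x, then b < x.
Since b divides s and s > 0, b ≤ s. s < x, so b < x.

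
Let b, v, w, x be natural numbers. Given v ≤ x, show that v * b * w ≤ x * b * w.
Since v ≤ x, v * b ≤ x * b. Then v * b * w ≤ x * b * w.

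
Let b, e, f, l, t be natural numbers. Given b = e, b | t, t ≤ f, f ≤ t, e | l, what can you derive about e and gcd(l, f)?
e | gcd(l, f)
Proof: t ≤ f and f ≤ t, hence t = f. Since b | t, b | f. From b = e, e | f. e | l, so e | gcd(l, f).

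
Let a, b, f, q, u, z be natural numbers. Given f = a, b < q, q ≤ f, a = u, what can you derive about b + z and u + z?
b + z < u + z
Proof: f = a and a = u, thus f = u. b < q and q ≤ f, thus b < f. f = u, so b < u. Then b + z < u + z.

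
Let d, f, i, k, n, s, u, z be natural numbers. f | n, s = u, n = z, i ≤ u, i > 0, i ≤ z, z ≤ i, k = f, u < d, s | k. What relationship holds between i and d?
i < d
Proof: z ≤ i and i ≤ z, hence z = i. n = z, so n = i. k = f and s | k, hence s | f. Since f | n, s | n. Since s = u, u | n. n = i, so u | i. i > 0, so u ≤ i. Because i ≤ u, u = i. u < d, so i < d.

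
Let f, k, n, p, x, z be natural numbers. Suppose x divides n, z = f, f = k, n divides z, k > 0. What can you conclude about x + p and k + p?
x + p ≤ k + p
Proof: z = f and f = k, thus z = k. Since n divides z, n divides k. Since x divides n, x divides k. Since k > 0, x ≤ k. Then x + p ≤ k + p.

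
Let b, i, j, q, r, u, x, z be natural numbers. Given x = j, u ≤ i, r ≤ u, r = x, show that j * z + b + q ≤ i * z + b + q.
Since r = x and x = j, r = j. Since r ≤ u, j ≤ u. From u ≤ i, j ≤ i. Then j * z ≤ i * z. Then j * z + b ≤ i * z + b. Then j * z + b + q ≤ i * z + b + q.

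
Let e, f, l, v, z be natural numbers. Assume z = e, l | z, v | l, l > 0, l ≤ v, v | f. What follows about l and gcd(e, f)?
l | gcd(e, f)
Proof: From z = e and l | z, l | e. Since v | l and l > 0, v ≤ l. l ≤ v, so v = l. Since v | f, l | f. Since l | e, l | gcd(e, f).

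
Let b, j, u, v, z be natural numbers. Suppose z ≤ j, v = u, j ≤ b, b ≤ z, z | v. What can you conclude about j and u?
j | u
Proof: Because j ≤ b and b ≤ z, j ≤ z. z ≤ j, so z = j. v = u and z | v, thus z | u. Since z = j, j | u.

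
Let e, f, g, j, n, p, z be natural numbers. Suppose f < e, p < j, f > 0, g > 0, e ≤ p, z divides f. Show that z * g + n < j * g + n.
z divides f and f > 0, thus z ≤ f. Because f < e and e ≤ p, f < p. p < j, so f < j. Since z ≤ f, z < j. Since g > 0, by multiplying by a positive, z * g < j * g. Then z * g + n < j * g + n.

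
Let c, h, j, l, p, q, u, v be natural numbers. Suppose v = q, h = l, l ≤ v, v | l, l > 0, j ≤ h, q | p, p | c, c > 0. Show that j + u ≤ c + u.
Since v | l and l > 0, v ≤ l. From l ≤ v, l = v. From h = l, h = v. Since j ≤ h, j ≤ v. Since v = q, j ≤ q. From q | p and p | c, q | c. c > 0, so q ≤ c. j ≤ q, so j ≤ c. Then j + u ≤ c + u.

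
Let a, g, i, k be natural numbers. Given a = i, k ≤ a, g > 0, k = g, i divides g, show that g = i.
a = i and k ≤ a, thus k ≤ i. From k = g, g ≤ i. i divides g and g > 0, so i ≤ g. g ≤ i, so g = i.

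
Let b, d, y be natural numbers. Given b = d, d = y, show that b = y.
b = d and d = y. By transitivity, b = y.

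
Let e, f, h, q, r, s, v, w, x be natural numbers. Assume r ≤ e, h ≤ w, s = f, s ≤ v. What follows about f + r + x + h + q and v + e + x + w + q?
f + r + x + h + q ≤ v + e + x + w + q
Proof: s = f and s ≤ v, therefore f ≤ v. r ≤ e, so r + x ≤ e + x. f ≤ v, so f + r + x ≤ v + e + x. h ≤ w, hence h + q ≤ w + q. f + r + x ≤ v + e + x, so f + r + x + h + q ≤ v + e + x + w + q.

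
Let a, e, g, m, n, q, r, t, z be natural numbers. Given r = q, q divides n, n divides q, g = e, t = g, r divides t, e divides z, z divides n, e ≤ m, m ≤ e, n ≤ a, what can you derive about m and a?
m ≤ a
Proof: Because q divides n and n divides q, q = n. r = q, so r = n. t = g and r divides t, so r divides g. g = e, so r divides e. Since r = n, n divides e. e divides z and z divides n, hence e divides n. Since n divides e, n = e. Because e ≤ m and m ≤ e, e = m. Since n = e, n = m. n ≤ a, so m ≤ a.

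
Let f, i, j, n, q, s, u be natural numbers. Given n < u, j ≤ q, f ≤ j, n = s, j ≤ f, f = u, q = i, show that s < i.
n = s and n < u, therefore s < u. Because j ≤ f and f ≤ j, j = f. From f = u, j = u. q = i and j ≤ q, hence j ≤ i. Since j = u, u ≤ i. Since s < u, s < i.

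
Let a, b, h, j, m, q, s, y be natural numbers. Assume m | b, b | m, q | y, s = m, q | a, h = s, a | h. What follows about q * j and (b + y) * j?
q * j | (b + y) * j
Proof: m | b and b | m, hence m = b. h = s and s = m, hence h = m. Since q | a and a | h, q | h. h = m, so q | m. m = b, so q | b. Since q | y, q | b + y. Then q * j | (b + y) * j.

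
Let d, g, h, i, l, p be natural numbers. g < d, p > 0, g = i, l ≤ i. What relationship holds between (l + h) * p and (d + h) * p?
(l + h) * p < (d + h) * p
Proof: g = i and g < d, hence i < d. l ≤ i, so l < d. Then l + h < d + h. p > 0, so (l + h) * p < (d + h) * p.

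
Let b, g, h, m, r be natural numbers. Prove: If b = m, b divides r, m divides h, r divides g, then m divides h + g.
b divides r and r divides g, so b divides g. Since b = m, m divides g. Since m divides h, m divides h + g.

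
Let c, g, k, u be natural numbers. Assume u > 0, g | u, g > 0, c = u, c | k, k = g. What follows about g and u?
g = u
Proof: Since g | u and u > 0, g ≤ u. c = u and c | k, so u | k. Because k = g, u | g. Since g > 0, u ≤ g. g ≤ u, so g = u.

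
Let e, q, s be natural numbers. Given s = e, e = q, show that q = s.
s = e and e = q, hence s = q. Then q = s.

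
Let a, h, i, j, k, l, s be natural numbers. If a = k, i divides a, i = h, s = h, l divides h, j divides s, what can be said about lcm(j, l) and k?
lcm(j, l) divides k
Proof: From s = h and j divides s, j divides h. l divides h, so lcm(j, l) divides h. From a = k and i divides a, i divides k. From i = h, h divides k. lcm(j, l) divides h, so lcm(j, l) divides k.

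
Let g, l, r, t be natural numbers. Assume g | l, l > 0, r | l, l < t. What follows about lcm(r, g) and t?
lcm(r, g) < t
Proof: r | l and g | l, thus lcm(r, g) | l. l > 0, so lcm(r, g) ≤ l. l < t, so lcm(r, g) < t.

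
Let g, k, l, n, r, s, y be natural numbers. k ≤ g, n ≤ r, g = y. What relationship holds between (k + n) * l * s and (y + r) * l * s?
(k + n) * l * s ≤ (y + r) * l * s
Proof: Since g = y and k ≤ g, k ≤ y. n ≤ r, so k + n ≤ y + r. By multiplying by a non-negative, (k + n) * l ≤ (y + r) * l. By multiplying by a non-negative, (k + n) * l * s ≤ (y + r) * l * s.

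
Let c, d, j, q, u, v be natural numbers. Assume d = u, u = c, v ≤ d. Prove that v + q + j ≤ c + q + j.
Because d = u and u = c, d = c. Since v ≤ d, v ≤ c. Then v + q ≤ c + q. Then v + q + j ≤ c + q + j.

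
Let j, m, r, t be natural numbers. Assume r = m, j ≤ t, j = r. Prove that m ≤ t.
j = r and r = m, hence j = m. j ≤ t, so m ≤ t.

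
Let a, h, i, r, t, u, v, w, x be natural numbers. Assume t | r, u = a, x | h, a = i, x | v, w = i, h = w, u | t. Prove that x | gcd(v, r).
h = w and x | h, hence x | w. From w = i, x | i. Because u | t and t | r, u | r. u = a, so a | r. Since a = i, i | r. Because x | i, x | r. Since x | v, x | gcd(v, r).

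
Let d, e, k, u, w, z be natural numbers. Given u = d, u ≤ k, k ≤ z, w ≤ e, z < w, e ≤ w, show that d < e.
w ≤ e and e ≤ w, thus w = e. From k ≤ z and z < w, k < w. Because u ≤ k, u < w. Because u = d, d < w. w = e, so d < e.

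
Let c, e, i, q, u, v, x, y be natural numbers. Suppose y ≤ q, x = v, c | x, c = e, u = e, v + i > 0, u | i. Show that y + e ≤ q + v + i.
c = e and c | x, thus e | x. From x = v, e | v. From u = e and u | i, e | i. e | v, so e | v + i. Since v + i > 0, e ≤ v + i. y ≤ q, so y + e ≤ q + v + i.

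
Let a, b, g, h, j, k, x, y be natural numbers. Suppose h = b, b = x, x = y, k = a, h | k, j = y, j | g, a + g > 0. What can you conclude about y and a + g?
y ≤ a + g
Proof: Since b = x and x = y, b = y. Since h = b, h = y. k = a and h | k, so h | a. h = y, so y | a. Because j = y and j | g, y | g. Since y | a, y | a + g. Since a + g > 0, y ≤ a + g.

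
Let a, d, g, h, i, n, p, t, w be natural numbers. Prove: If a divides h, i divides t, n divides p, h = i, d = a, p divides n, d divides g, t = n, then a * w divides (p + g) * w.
Since n divides p and p divides n, n = p. Since t = n, t = p. Since h = i and a divides h, a divides i. Since i divides t, a divides t. t = p, so a divides p. Since d = a and d divides g, a divides g. Since a divides p, a divides p + g. Then a * w divides (p + g) * w.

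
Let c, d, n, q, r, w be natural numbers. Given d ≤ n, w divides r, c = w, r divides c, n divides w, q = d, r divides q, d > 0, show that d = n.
c = w and r divides c, hence r divides w. Because w divides r, w = r. From n divides w, n divides r. q = d and r divides q, hence r divides d. From n divides r, n divides d. Since d > 0, n ≤ d. From d ≤ n, d = n.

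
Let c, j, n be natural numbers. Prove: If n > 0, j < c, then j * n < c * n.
j < c and n > 0. By multiplying by a positive, j * n < c * n.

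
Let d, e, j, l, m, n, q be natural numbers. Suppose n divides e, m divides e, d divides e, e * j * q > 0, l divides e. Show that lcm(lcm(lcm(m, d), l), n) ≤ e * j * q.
Since m divides e and d divides e, lcm(m, d) divides e. Since l divides e, lcm(lcm(m, d), l) divides e. n divides e, so lcm(lcm(lcm(m, d), l), n) divides e. Then lcm(lcm(lcm(m, d), l), n) divides e * j. Then lcm(lcm(lcm(m, d), l), n) divides e * j * q. e * j * q > 0, so lcm(lcm(lcm(m, d), l), n) ≤ e * j * q.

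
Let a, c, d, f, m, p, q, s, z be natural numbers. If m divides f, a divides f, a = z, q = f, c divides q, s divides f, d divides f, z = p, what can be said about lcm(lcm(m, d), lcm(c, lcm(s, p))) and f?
lcm(lcm(m, d), lcm(c, lcm(s, p))) divides f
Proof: m divides f and d divides f, thus lcm(m, d) divides f. q = f and c divides q, therefore c divides f. a = z and z = p, so a = p. Because a divides f, p divides f. Since s divides f, lcm(s, p) divides f. c divides f, so lcm(c, lcm(s, p)) divides f. Since lcm(m, d) divides f, lcm(lcm(m, d), lcm(c, lcm(s, p))) divides f.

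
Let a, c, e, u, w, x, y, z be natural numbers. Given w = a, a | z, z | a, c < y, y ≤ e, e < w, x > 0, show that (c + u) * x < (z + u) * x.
a | z and z | a, hence a = z. Since w = a, w = z. c < y and y ≤ e, hence c < e. Since e < w, c < w. w = z, so c < z. Then c + u < z + u. x > 0, so (c + u) * x < (z + u) * x.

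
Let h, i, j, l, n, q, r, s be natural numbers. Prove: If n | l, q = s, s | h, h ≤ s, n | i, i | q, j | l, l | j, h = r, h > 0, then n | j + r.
l | j and j | l, hence l = j. Because n | l, n | j. s | h and h > 0, so s ≤ h. Since h ≤ s, s = h. Since h = r, s = r. q = s and i | q, thus i | s. Since n | i, n | s. Since s = r, n | r. Since n | j, n | j + r.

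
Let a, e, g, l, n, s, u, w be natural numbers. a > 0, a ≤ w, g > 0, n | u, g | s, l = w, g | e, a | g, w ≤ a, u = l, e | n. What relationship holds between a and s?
a | s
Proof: Since g | e and e | n, g | n. u = l and l = w, hence u = w. w ≤ a and a ≤ w, therefore w = a. u = w, so u = a. Because n | u, n | a. From g | n, g | a. Since a > 0, g ≤ a. a | g and g > 0, so a ≤ g. Since g ≤ a, g = a. Since g | s, a | s.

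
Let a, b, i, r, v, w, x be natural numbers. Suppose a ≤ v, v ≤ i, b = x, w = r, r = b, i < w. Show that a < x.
From a ≤ v and v ≤ i, a ≤ i. w = r and r = b, therefore w = b. From i < w, i < b. b = x, so i < x. Since a ≤ i, a < x.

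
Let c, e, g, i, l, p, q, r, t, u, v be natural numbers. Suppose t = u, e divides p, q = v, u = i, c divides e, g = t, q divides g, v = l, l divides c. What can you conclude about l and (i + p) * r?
l divides (i + p) * r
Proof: Because g = t and t = u, g = u. u = i, so g = i. Since q = v and v = l, q = l. q divides g, so l divides g. From g = i, l divides i. From l divides c and c divides e, l divides e. Since e divides p, l divides p. Since l divides i, l divides i + p. Then l divides (i + p) * r.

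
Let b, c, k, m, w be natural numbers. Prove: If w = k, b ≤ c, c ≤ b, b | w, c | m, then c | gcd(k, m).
Since b ≤ c and c ≤ b, b = c. b | w, so c | w. Since w = k, c | k. c | m, so c | gcd(k, m).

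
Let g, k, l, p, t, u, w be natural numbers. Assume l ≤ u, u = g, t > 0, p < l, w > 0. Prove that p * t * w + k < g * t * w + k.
p < l and l ≤ u, hence p < u. u = g, so p < g. Using t > 0, by multiplying by a positive, p * t < g * t. Combining with w > 0, by multiplying by a positive, p * t * w < g * t * w. Then p * t * w + k < g * t * w + k.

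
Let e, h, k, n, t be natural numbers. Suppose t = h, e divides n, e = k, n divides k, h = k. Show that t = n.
t = h and h = k, thus t = k. e = k and e divides n, therefore k divides n. n divides k, so k = n. t = k, so t = n.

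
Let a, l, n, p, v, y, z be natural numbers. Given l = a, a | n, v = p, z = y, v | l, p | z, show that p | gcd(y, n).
z = y and p | z, thus p | y. Since l = a and v | l, v | a. Since a | n, v | n. Since v = p, p | n. p | y, so p | gcd(y, n).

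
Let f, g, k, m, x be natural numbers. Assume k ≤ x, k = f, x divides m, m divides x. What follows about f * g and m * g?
f * g ≤ m * g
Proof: Because x divides m and m divides x, x = m. k ≤ x, so k ≤ m. k = f, so f ≤ m. By multiplying by a non-negative, f * g ≤ m * g.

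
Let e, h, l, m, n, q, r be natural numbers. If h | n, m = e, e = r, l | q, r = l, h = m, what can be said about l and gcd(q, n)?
l | gcd(q, n)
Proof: h = m and m = e, hence h = e. Since e = r, h = r. Since h | n, r | n. Since r = l, l | n. l | q, so l | gcd(q, n).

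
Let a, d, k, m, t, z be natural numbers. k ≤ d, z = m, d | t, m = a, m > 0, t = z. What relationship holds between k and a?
k ≤ a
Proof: t = z and d | t, therefore d | z. z = m, so d | m. Since m > 0, d ≤ m. Since m = a, d ≤ a. Since k ≤ d, k ≤ a.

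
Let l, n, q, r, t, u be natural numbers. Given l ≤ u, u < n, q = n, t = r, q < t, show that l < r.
t = r and q < t, therefore q < r. From q = n, n < r. u < n, so u < r. l ≤ u, so l < r.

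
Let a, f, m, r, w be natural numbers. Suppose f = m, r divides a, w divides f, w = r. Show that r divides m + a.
Because w = r and w divides f, r divides f. From f = m, r divides m. Since r divides a, r divides m + a.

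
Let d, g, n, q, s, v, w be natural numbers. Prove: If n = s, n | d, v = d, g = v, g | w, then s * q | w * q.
Because n = s and n | d, s | d. g = v and g | w, therefore v | w. v = d, so d | w. Since s | d, s | w. Then s * q | w * q.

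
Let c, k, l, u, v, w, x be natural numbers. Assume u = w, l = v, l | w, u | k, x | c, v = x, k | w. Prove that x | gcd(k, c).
From l = v and v = x, l = x. Because u = w and u | k, w | k. k | w, so w = k. Since l | w, l | k. From l = x, x | k. Since x | c, x | gcd(k, c).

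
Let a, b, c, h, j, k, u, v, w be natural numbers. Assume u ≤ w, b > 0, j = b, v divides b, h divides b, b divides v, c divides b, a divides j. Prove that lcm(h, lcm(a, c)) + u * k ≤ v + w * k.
Since b divides v and v divides b, b = v. j = b and a divides j, therefore a divides b. c divides b, so lcm(a, c) divides b. Since h divides b, lcm(h, lcm(a, c)) divides b. Since b > 0, lcm(h, lcm(a, c)) ≤ b. Since b = v, lcm(h, lcm(a, c)) ≤ v. From u ≤ w, by multiplying by a non-negative, u * k ≤ w * k. lcm(h, lcm(a, c)) ≤ v, so lcm(h, lcm(a, c)) + u * k ≤ v + w * k.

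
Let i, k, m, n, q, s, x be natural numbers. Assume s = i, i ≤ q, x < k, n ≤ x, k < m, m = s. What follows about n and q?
n < q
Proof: Since m = s and s = i, m = i. x < k and k < m, hence x < m. m = i, so x < i. Because i ≤ q, x < q. n ≤ x, so n < q.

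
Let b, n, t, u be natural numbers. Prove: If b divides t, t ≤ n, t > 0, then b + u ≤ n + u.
Because b divides t and t > 0, b ≤ t. t ≤ n, so b ≤ n. Then b + u ≤ n + u.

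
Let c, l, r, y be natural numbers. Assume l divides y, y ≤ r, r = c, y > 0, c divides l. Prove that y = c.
r = c and y ≤ r, so y ≤ c. Because c divides l and l divides y, c divides y. Since y > 0, c ≤ y. From y ≤ c, y = c.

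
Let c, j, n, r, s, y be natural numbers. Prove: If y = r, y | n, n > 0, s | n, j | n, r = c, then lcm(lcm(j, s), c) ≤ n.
Since j | n and s | n, lcm(j, s) | n. y = r and r = c, therefore y = c. Since y | n, c | n. Since lcm(j, s) | n, lcm(lcm(j, s), c) | n. n > 0, so lcm(lcm(j, s), c) ≤ n.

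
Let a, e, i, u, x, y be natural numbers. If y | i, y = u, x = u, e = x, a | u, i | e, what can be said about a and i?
a | i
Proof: Because y = u and y | i, u | i. Because e = x and x = u, e = u. Since i | e, i | u. u | i, so u = i. Since a | u, a | i.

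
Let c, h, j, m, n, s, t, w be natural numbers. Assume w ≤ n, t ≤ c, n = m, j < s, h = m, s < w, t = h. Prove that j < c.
Since s < w and w ≤ n, s < n. Because n = m, s < m. t = h and h = m, thus t = m. Since t ≤ c, m ≤ c. s < m, so s < c. Since j < s, j < c.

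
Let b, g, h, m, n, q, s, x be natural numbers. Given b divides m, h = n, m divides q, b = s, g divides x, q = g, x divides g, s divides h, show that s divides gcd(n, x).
h = n and s divides h, hence s divides n. Since b = s and b divides m, s divides m. Since g divides x and x divides g, g = x. q = g and m divides q, hence m divides g. g = x, so m divides x. s divides m, so s divides x. Since s divides n, s divides gcd(n, x).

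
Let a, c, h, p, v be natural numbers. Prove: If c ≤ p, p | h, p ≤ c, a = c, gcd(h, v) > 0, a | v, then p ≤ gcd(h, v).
From c ≤ p and p ≤ c, c = p. Since a = c, a = p. Since a | v, p | v. From p | h, p | gcd(h, v). Since gcd(h, v) > 0, p ≤ gcd(h, v).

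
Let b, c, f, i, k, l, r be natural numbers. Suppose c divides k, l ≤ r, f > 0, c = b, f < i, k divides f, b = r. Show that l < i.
c divides k and k divides f, so c divides f. Since c = b, b divides f. Since b = r, r divides f. Since f > 0, r ≤ f. Since l ≤ r, l ≤ f. f < i, so l < i.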